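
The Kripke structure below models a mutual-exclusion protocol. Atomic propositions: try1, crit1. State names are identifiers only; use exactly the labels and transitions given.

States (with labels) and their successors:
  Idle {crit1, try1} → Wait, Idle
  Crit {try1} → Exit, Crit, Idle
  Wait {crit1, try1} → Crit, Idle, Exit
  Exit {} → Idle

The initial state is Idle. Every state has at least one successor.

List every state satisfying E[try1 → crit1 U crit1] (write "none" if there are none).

{Idle, Wait, Exit}

States satisfying try1 → crit1: {Idle, Wait, Exit}.
States satisfying crit1: {Idle, Wait}.
States satisfying E[try1 → crit1 U crit1]: {Idle, Wait, Exit}.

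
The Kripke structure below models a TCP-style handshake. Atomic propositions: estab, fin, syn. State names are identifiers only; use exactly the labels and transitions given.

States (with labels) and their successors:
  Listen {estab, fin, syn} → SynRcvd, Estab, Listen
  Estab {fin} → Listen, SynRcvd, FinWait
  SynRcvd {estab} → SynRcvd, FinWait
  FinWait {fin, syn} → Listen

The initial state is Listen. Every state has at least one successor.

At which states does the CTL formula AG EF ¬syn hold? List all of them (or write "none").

{Listen, Estab, SynRcvd, FinWait}

States satisfying EF ¬syn: {Listen, Estab, SynRcvd, FinWait}.
States satisfying AG EF ¬syn: {Listen, Estab, SynRcvd, FinWait}.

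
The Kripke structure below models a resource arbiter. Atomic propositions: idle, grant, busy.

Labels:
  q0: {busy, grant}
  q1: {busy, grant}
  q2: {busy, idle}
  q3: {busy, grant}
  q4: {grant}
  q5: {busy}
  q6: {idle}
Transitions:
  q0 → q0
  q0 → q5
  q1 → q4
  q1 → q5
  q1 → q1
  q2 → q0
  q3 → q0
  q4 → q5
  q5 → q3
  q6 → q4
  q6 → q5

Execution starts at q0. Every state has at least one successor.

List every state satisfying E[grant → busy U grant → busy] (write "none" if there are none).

States satisfying grant → busy: {q0, q1, q2, q3, q5, q6}.
States satisfying E[grant → busy U grant → busy]: {q0, q1, q2, q3, q5, q6}.

{q0, q1, q2, q3, q5, q6}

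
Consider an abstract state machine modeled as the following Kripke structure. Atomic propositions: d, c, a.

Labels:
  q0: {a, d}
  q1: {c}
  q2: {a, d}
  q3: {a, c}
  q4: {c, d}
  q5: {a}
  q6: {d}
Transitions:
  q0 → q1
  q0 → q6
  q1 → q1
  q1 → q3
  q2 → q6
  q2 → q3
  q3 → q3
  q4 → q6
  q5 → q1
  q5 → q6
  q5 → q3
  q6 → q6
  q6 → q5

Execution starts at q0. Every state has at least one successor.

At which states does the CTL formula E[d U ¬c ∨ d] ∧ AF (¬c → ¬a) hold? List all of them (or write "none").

{q0, q2, q4, q5, q6}

States satisfying d: {q0, q2, q4, q6}.
States satisfying ¬c ∨ d: {q0, q2, q4, q5, q6}.
States satisfying E[d U ¬c ∨ d]: {q0, q2, q4, q5, q6}.
States satisfying ¬c → ¬a: {q1, q3, q4, q6}.
States satisfying AF (¬c → ¬a): {q0, q1, q2, q3, q4, q5, q6}.
States satisfying E[d U ¬c ∨ d] ∧ AF (¬c → ¬a): {q0, q2, q4, q5, q6}.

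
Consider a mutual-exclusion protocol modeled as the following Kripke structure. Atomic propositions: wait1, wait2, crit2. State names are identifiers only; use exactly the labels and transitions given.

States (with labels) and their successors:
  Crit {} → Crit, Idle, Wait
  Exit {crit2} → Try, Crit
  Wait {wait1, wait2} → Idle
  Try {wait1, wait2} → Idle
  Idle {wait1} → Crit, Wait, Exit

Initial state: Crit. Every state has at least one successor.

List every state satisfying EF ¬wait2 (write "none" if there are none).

States satisfying ¬wait2: {Crit, Exit, Idle}.
States satisfying EF ¬wait2: {Crit, Exit, Wait, Try, Idle}.

{Crit, Exit, Wait, Try, Idle}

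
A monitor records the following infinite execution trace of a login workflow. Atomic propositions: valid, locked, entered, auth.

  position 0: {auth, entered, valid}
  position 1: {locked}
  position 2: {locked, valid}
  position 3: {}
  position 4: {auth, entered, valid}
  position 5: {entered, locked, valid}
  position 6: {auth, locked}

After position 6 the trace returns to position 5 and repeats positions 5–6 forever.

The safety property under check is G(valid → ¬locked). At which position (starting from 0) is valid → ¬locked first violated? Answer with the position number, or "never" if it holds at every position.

Check valid → ¬locked at each position in order: 0 ✓, 1 ✓.
At position 2 the labels are {locked, valid}, so valid → ¬locked is false there. This is the first violation.

2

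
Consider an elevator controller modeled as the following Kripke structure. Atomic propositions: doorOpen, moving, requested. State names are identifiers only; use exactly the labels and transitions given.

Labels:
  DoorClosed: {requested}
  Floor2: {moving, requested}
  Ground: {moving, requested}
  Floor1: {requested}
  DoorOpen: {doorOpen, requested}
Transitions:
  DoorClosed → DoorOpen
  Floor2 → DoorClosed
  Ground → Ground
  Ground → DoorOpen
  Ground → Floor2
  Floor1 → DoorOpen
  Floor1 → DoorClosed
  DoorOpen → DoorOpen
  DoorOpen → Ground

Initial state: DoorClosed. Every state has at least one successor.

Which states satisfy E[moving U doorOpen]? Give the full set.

States satisfying moving: {Floor2, Ground}.
States satisfying doorOpen: {DoorOpen}.
States satisfying E[moving U doorOpen]: {Ground, DoorOpen}.

{Ground, DoorOpen}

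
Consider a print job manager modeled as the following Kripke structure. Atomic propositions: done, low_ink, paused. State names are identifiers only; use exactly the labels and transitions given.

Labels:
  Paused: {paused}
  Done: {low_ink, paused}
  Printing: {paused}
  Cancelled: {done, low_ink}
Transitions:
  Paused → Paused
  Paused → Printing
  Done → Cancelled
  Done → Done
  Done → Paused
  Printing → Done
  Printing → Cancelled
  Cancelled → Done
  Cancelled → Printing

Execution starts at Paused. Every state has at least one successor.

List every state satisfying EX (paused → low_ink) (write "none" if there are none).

States satisfying paused → low_ink: {Done, Cancelled}.
States satisfying EX (paused → low_ink): {Done, Printing, Cancelled}.

{Done, Printing, Cancelled}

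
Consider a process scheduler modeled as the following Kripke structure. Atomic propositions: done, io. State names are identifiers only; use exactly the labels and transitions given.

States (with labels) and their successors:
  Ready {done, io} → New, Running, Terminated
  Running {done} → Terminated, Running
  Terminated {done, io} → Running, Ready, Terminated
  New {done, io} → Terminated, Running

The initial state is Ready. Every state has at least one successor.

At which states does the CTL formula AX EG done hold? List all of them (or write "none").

States satisfying EG done: {Ready, Running, Terminated, New}.
States satisfying AX EG done: {Ready, Running, Terminated, New}.

{Ready, Running, Terminated, New}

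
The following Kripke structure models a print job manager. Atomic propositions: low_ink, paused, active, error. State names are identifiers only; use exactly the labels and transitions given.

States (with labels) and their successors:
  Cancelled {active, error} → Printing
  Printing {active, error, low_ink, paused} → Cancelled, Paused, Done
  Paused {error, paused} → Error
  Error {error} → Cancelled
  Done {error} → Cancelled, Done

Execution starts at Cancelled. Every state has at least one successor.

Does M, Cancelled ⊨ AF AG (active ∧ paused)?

No

States satisfying AG (active ∧ paused): ∅.
States satisfying AF AG (active ∧ paused): ∅.
There is a path from Cancelled along which AG (active ∧ paused) never holds.
Cancelled ∉ Sat(AF AG (active ∧ paused)).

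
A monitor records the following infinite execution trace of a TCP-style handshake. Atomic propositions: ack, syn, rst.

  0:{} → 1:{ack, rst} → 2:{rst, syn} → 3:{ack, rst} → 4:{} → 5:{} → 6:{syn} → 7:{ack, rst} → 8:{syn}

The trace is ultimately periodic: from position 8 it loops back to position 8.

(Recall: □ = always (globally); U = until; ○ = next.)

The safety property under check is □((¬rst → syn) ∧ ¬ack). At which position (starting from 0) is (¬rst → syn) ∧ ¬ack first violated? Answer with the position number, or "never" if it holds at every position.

0

At position 0 the labels are {}, so (¬rst → syn) ∧ ¬ack is false there. This is the first violation.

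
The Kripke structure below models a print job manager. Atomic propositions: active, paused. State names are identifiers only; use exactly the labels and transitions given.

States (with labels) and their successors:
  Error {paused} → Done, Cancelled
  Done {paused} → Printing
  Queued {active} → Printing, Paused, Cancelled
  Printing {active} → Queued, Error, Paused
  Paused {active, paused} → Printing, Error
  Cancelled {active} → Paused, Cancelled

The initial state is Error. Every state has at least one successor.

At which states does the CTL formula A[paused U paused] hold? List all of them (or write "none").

{Error, Done, Paused}

States satisfying paused: {Error, Done, Paused}.
States satisfying A[paused U paused]: {Error, Done, Paused}.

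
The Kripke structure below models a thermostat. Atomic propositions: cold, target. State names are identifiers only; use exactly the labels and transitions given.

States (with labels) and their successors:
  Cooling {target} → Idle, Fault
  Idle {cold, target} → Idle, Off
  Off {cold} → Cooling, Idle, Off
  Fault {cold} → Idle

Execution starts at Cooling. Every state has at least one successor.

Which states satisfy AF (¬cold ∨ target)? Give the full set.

{Cooling, Idle, Fault}

States satisfying ¬cold ∨ target: {Cooling, Idle}.
States satisfying AF (¬cold ∨ target): {Cooling, Idle, Fault}.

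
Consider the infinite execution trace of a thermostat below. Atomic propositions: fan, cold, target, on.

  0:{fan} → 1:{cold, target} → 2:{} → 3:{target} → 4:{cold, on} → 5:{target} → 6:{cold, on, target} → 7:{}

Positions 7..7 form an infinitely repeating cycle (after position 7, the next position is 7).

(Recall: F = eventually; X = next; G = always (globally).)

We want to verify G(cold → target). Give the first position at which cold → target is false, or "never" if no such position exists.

4

Check cold → target at each position in order: 0 ✓, 1 ✓, 2 ✓, 3 ✓.
At position 4 the labels are {cold, on}, so cold → target is false there. This is the first violation.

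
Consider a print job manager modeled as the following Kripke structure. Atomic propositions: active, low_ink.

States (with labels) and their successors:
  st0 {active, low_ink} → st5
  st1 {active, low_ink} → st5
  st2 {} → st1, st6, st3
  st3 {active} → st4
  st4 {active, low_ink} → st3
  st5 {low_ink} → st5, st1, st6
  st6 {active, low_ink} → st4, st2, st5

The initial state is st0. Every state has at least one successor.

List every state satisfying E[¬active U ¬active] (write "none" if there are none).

States satisfying ¬active: {st2, st5}.
States satisfying E[¬active U ¬active]: {st2, st5}.

{st2, st5}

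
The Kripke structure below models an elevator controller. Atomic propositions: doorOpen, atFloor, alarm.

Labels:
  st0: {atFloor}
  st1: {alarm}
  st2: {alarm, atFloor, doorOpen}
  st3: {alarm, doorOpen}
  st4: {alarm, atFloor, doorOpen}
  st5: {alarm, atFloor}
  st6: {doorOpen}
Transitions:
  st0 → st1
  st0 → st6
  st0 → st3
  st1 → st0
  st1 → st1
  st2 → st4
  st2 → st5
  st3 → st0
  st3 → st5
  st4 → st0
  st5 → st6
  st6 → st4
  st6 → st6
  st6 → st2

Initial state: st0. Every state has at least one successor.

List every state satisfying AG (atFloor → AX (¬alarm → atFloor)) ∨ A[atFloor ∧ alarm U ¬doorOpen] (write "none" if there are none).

{st0, st1, st2, st4, st5}

States satisfying atFloor → AX (¬alarm → atFloor): {st1, st2, st3, st4, st6}.
States satisfying AG (atFloor → AX (¬alarm → atFloor)): ∅.
States satisfying atFloor ∧ alarm: {st2, st4, st5}.
States satisfying ¬doorOpen: {st0, st1, st5}.
States satisfying A[atFloor ∧ alarm U ¬doorOpen]: {st0, st1, st2, st4, st5}.
States satisfying AG (atFloor → AX (¬alarm → atFloor)) ∨ A[atFloor ∧ alarm U ¬doorOpen]: {st0, st1, st2, st4, st5}.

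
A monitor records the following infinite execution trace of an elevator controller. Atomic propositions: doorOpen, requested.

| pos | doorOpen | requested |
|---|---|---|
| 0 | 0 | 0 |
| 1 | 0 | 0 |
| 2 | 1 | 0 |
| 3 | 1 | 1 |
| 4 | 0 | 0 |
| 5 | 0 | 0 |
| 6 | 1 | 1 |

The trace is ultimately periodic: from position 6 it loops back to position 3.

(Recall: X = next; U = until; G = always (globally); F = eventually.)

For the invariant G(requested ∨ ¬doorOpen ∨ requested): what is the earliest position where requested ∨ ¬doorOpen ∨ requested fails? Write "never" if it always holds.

Check requested ∨ ¬doorOpen ∨ requested at each position in order: 0 ✓, 1 ✓.
At position 2 the labels are {doorOpen}, so requested ∨ ¬doorOpen ∨ requested is false there. This is the first violation.

2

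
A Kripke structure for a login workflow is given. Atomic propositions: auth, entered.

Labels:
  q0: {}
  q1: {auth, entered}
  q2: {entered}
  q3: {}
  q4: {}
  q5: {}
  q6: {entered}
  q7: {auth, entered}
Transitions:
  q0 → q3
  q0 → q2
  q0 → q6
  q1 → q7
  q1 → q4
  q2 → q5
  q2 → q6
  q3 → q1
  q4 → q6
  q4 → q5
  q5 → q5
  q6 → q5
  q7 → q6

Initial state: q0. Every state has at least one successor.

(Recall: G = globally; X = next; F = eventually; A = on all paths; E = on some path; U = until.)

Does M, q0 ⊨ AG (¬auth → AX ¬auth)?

Violated

States satisfying ¬auth → AX ¬auth: {q0, q1, q2, q4, q5, q6, q7}.
States satisfying AG (¬auth → AX ¬auth): {q1, q2, q4, q5, q6, q7}.
q3 is reachable from q0 and violates ¬auth → AX ¬auth, so AG fails at q0.
q0 ∉ Sat(AG (¬auth → AX ¬auth)).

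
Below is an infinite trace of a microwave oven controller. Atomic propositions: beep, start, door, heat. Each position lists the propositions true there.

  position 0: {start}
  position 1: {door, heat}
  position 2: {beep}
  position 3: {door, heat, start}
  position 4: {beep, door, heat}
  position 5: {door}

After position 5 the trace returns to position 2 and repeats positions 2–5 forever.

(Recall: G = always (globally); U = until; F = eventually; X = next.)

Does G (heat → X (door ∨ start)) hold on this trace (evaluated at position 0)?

heat → X (door ∨ start) must hold at every position from 0 onward. It fails at position 1, so G (heat → X (door ∨ start)) is false.
Positions where heat holds: 1, 3, 4.
Check X (door ∨ start) at each: 1→fails, 3→ok, 4→ok.

Violated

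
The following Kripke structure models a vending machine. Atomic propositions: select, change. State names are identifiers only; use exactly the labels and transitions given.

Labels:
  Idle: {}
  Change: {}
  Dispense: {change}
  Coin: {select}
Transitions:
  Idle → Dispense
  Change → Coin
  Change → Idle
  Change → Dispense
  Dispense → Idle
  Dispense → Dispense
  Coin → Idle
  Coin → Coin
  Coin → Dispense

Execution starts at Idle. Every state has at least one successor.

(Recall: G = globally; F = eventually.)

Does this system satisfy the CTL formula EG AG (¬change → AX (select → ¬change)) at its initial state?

Yes

States satisfying AG (¬change → AX (select → ¬change)): {Idle, Change, Dispense, Coin}.
States satisfying EG AG (¬change → AX (select → ¬change)): {Idle, Change, Dispense, Coin}.
Idle ∈ Sat(EG AG (¬change → AX (select → ¬change))).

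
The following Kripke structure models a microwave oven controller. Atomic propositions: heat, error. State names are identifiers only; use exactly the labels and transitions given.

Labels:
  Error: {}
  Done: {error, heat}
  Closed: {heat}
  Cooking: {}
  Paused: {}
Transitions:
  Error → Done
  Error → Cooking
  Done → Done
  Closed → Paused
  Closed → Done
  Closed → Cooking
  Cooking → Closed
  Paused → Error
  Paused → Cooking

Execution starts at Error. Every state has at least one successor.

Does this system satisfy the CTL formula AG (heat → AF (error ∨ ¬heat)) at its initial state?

Satisfied

States satisfying heat → AF (error ∨ ¬heat): {Error, Done, Closed, Cooking, Paused}.
States satisfying AG (heat → AF (error ∨ ¬heat)): {Error, Done, Closed, Cooking, Paused}.
Every state reachable from Error satisfies heat → AF (error ∨ ¬heat).
Error ∈ Sat(AG (heat → AF (error ∨ ¬heat))).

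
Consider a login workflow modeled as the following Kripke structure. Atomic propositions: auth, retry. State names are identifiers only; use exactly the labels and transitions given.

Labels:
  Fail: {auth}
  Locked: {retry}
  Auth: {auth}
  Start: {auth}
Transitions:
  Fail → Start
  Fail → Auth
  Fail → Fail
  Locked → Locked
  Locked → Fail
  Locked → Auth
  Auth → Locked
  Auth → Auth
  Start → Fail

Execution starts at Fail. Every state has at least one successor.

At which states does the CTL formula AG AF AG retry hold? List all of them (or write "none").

States satisfying AF AG retry: ∅.
States satisfying AG AF AG retry: ∅.

none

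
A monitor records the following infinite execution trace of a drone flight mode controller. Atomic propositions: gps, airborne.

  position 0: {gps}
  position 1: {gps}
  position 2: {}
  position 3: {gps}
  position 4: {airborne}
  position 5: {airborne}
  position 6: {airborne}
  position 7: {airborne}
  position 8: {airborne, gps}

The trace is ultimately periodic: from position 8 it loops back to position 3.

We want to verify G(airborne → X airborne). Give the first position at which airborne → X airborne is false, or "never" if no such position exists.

8

Check airborne → X airborne at each position in order: 0 ✓, 1 ✓, 2 ✓, 3 ✓, 4 ✓, 5 ✓, 6 ✓, 7 ✓.
At position 8 the labels are {airborne, gps} and the next position 3 has {gps}, so airborne → X airborne is false there. This is the first violation.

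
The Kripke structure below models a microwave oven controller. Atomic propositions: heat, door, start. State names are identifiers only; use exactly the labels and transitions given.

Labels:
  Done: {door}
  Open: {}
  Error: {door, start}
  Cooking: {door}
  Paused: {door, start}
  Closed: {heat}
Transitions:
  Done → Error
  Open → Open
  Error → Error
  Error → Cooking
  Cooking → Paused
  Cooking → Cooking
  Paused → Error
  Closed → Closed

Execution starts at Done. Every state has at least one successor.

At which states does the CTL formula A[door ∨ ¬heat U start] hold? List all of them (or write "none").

{Done, Error, Paused}

States satisfying door ∨ ¬heat: {Done, Open, Error, Cooking, Paused}.
States satisfying start: {Error, Paused}.
States satisfying A[door ∨ ¬heat U start]: {Done, Error, Paused}.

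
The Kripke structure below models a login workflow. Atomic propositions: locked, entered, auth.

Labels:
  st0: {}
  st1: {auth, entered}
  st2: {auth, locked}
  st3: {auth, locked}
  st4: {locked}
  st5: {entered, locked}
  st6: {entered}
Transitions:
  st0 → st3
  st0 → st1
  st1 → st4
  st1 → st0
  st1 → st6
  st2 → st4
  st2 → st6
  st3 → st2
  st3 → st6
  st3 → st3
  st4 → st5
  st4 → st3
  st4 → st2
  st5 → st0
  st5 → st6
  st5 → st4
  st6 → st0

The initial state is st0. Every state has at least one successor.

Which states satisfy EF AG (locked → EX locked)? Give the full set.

{st0, st1, st2, st3, st4, st5, st6}

States satisfying AG (locked → EX locked): {st0, st1, st2, st3, st4, st5, st6}.
States satisfying EF AG (locked → EX locked): {st0, st1, st2, st3, st4, st5, st6}.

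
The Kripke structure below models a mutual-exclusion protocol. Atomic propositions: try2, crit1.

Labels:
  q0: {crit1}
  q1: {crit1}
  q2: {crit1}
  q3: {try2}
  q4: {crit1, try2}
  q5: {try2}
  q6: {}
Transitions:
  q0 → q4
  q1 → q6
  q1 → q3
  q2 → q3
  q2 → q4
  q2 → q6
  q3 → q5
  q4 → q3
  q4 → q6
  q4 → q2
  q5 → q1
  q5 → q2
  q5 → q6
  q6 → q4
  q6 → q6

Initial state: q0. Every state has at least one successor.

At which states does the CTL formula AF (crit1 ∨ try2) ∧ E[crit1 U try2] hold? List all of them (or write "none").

States satisfying crit1 ∨ try2: {q0, q1, q2, q3, q4, q5}.
States satisfying AF (crit1 ∨ try2): {q0, q1, q2, q3, q4, q5}.
States satisfying crit1: {q0, q1, q2, q4}.
States satisfying try2: {q3, q4, q5}.
States satisfying E[crit1 U try2]: {q0, q1, q2, q3, q4, q5}.
States satisfying AF (crit1 ∨ try2) ∧ E[crit1 U try2]: {q0, q1, q2, q3, q4, q5}.

{q0, q1, q2, q3, q4, q5}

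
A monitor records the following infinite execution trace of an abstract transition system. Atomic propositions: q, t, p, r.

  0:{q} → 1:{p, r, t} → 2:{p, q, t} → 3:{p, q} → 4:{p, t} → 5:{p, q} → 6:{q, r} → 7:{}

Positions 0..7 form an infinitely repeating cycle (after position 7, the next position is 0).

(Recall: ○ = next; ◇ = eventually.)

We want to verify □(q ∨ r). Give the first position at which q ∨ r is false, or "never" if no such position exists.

4

Check q ∨ r at each position in order: 0 ✓, 1 ✓, 2 ✓, 3 ✓.
At position 4 the labels are {p, t}, so q ∨ r is false there. This is the first violation.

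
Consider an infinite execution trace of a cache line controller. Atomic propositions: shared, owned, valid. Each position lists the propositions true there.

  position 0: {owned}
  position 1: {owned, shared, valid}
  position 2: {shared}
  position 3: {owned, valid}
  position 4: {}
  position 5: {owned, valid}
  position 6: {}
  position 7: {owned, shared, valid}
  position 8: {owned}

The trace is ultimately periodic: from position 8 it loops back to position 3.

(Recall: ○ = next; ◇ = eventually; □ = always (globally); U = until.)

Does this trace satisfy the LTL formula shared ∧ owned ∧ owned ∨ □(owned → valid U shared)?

No

owned → valid U shared must hold at every position from 0 onward. It fails at position 0, so □(owned → valid U shared) is false.
Positions where owned holds: 0, 1, 3, 5, 7, 8.
Check valid U shared at each: 0→fails, 1→ok, 3→fails, 5→fails, 7→ok, 8→fails.
At position 0: shared ∧ owned ∧ owned is false; □(owned → valid U shared) is false; so shared ∧ owned ∧ owned ∨ □(owned → valid U shared) is false.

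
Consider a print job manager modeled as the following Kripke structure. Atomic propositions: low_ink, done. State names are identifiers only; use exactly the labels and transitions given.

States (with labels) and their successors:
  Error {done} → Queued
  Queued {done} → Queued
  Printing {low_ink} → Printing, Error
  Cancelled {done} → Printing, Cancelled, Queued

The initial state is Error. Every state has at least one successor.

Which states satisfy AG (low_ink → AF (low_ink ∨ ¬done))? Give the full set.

States satisfying low_ink → AF (low_ink ∨ ¬done): {Error, Queued, Printing, Cancelled}.
States satisfying AG (low_ink → AF (low_ink ∨ ¬done)): {Error, Queued, Printing, Cancelled}.

{Error, Queued, Printing, Cancelled}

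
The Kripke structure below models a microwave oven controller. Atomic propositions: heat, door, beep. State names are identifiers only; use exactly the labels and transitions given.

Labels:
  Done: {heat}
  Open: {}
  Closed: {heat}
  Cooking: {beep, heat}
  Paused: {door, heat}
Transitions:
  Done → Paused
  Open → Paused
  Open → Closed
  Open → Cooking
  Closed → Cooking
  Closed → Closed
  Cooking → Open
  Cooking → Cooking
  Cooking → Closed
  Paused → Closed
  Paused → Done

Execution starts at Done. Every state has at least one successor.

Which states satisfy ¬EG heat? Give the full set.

States satisfying heat: {Done, Closed, Cooking, Paused}.
States satisfying EG heat: {Done, Closed, Cooking, Paused}.
States satisfying ¬EG heat: {Open}.

{Open}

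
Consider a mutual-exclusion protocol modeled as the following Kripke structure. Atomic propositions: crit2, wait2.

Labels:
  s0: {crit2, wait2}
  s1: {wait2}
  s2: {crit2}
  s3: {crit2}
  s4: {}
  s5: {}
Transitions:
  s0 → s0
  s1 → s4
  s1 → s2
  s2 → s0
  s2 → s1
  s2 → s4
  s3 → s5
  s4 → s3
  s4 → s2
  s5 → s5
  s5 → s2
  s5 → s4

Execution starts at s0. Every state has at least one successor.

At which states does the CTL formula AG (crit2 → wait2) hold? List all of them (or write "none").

{s0}

States satisfying crit2 → wait2: {s0, s1, s4, s5}.
States satisfying AG (crit2 → wait2): {s0}.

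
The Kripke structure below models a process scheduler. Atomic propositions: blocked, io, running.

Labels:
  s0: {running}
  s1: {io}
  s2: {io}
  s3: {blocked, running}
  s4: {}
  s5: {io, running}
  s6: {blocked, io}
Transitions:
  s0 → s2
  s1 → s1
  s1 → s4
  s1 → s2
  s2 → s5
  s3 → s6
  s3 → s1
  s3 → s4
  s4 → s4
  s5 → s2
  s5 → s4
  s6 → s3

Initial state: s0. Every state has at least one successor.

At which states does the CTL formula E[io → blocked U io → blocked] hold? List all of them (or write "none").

States satisfying io → blocked: {s0, s3, s4, s6}.
States satisfying E[io → blocked U io → blocked]: {s0, s3, s4, s6}.

{s0, s3, s4, s6}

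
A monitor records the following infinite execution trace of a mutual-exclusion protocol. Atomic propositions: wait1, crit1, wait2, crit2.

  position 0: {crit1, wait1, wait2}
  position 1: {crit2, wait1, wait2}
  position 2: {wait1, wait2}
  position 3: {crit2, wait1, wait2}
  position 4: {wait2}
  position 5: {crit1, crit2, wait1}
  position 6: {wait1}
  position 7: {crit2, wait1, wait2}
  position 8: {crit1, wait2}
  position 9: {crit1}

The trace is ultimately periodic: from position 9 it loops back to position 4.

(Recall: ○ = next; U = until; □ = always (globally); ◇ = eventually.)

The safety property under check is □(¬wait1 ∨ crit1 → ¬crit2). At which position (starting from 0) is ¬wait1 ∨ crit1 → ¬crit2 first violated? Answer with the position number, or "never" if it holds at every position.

Check ¬wait1 ∨ crit1 → ¬crit2 at each position in order: 0 ✓, 1 ✓, 2 ✓, 3 ✓, 4 ✓.
At position 5 the labels are {crit1, crit2, wait1}, so ¬wait1 ∨ crit1 → ¬crit2 is false there. This is the first violation.

5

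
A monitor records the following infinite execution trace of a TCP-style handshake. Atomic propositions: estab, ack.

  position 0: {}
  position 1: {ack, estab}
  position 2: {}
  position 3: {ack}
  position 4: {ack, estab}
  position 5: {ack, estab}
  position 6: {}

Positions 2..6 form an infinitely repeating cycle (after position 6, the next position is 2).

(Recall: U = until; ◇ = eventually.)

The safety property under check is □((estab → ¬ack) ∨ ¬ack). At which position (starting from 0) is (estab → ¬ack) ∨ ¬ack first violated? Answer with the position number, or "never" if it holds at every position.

1

Check (estab → ¬ack) ∨ ¬ack at each position in order: 0 ✓.
At position 1 the labels are {ack, estab}, so (estab → ¬ack) ∨ ¬ack is false there. This is the first violation.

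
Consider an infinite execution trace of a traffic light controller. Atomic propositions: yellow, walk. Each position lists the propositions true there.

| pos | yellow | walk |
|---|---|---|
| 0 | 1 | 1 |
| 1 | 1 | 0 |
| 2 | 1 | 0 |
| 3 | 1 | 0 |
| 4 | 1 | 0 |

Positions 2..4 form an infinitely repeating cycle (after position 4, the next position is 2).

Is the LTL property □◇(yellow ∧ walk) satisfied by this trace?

Does not hold

◇(yellow ∧ walk) must hold at every position from 0 onward. It fails at position 1, so □◇(yellow ∧ walk) is false.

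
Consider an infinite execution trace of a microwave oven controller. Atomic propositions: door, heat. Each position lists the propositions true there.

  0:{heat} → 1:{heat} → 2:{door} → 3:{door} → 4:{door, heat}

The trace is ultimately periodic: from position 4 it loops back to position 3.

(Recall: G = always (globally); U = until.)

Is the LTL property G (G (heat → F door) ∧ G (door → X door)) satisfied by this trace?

G (heat → F door) ∧ G (door → X door) holds at every position 0..4, and those are all positions ever visited, so G (G (heat → F door) ∧ G (door → X door)) holds.

Holds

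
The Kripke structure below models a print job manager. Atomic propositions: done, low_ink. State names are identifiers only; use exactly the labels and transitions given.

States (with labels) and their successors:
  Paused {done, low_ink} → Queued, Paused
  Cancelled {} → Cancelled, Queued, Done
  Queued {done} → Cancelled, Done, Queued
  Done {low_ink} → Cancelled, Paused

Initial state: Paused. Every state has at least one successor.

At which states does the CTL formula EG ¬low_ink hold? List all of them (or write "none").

{Cancelled, Queued}

States satisfying ¬low_ink: {Cancelled, Queued}.
States satisfying EG ¬low_ink: {Cancelled, Queued}.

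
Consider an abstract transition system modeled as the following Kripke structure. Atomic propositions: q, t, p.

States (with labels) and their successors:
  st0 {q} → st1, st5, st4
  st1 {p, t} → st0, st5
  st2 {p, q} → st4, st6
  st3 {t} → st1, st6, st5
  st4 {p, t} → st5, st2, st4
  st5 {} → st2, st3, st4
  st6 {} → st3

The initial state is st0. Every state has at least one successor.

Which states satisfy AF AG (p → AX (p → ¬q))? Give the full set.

States satisfying AG (p → AX (p → ¬q)): ∅.
States satisfying AF AG (p → AX (p → ¬q)): ∅.

none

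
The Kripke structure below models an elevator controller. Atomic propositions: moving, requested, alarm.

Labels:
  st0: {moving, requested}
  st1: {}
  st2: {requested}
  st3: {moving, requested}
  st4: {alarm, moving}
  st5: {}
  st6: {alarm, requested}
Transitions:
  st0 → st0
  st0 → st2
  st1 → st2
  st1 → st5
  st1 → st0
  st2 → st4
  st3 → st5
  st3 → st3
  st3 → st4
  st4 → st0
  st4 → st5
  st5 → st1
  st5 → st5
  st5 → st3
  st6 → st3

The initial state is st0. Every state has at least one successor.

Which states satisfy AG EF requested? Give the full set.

{st0, st1, st2, st3, st4, st5, st6}

States satisfying EF requested: {st0, st1, st2, st3, st4, st5, st6}.
States satisfying AG EF requested: {st0, st1, st2, st3, st4, st5, st6}.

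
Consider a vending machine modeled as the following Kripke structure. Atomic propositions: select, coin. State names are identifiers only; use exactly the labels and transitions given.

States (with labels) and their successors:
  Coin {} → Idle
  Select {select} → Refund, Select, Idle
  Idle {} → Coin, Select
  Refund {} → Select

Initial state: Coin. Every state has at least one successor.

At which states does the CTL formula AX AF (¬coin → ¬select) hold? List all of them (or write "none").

{Coin}

States satisfying AF (¬coin → ¬select): {Coin, Idle, Refund}.
States satisfying AX AF (¬coin → ¬select): {Coin}.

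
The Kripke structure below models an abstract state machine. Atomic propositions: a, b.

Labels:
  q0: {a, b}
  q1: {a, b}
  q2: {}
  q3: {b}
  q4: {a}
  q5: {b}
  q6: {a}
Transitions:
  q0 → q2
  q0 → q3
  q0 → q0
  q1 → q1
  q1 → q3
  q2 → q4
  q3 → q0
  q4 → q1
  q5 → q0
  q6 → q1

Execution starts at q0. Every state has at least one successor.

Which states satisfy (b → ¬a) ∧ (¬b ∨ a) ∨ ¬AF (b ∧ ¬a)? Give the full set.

States satisfying ¬a: {q2, q3, q5}.
States satisfying b → ¬a: {q2, q3, q4, q5, q6}.
States satisfying ¬b: {q2, q4, q6}.
States satisfying ¬b ∨ a: {q0, q1, q2, q4, q6}.
States satisfying (b → ¬a) ∧ (¬b ∨ a): {q2, q4, q6}.
States satisfying b ∧ ¬a: {q3, q5}.
States satisfying AF (b ∧ ¬a): {q3, q5}.
States satisfying ¬AF (b ∧ ¬a): {q0, q1, q2, q4, q6}.
States satisfying (b → ¬a) ∧ (¬b ∨ a) ∨ ¬AF (b ∧ ¬a): {q0, q1, q2, q4, q6}.

{q0, q1, q2, q4, q6}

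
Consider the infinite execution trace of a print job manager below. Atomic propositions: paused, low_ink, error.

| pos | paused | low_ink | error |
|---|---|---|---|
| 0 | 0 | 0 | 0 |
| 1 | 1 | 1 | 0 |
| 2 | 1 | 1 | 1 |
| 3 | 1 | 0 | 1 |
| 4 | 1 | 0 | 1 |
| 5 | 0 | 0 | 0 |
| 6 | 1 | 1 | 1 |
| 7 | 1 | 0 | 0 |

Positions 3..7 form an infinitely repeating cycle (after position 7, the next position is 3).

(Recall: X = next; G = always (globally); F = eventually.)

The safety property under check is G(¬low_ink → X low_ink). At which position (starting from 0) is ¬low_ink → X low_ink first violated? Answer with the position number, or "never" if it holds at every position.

3

Check ¬low_ink → X low_ink at each position in order: 0 ✓, 1 ✓, 2 ✓.
At position 3 the labels are {error, paused} and the next position 4 has {error, paused}, so ¬low_ink → X low_ink is false there. This is the first violation.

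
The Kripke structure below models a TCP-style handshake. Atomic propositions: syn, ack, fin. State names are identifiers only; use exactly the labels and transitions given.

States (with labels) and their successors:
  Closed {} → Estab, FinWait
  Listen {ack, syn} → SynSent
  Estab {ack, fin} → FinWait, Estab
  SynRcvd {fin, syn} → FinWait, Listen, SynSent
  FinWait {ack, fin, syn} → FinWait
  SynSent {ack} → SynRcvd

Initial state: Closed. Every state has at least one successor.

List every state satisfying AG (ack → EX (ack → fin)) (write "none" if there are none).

States satisfying ack → EX (ack → fin): {Closed, Estab, SynRcvd, FinWait, SynSent}.
States satisfying AG (ack → EX (ack → fin)): {Closed, Estab, FinWait}.

{Closed, Estab, FinWait}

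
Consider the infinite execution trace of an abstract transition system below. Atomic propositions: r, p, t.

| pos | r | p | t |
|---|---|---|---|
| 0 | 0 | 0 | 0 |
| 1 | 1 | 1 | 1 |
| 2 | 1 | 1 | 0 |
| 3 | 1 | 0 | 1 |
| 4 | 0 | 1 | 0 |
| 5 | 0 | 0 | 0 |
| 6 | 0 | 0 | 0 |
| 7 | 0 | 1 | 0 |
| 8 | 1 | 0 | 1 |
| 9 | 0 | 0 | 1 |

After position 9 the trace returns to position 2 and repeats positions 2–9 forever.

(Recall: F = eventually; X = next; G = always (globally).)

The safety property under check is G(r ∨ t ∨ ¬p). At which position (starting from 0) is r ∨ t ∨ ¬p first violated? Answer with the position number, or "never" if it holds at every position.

Check r ∨ t ∨ ¬p at each position in order: 0 ✓, 1 ✓, 2 ✓, 3 ✓.
At position 4 the labels are {p}, so r ∨ t ∨ ¬p is false there. This is the first violation.

4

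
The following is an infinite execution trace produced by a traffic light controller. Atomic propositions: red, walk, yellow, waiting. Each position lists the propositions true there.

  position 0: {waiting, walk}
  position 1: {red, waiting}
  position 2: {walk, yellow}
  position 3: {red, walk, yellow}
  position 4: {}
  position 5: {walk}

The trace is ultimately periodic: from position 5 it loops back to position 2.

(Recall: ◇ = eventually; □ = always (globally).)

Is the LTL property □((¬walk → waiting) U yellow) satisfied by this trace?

Does not hold

(¬walk → waiting) U yellow must hold at every position from 0 onward. It fails at position 4, so □((¬walk → waiting) U yellow) is false.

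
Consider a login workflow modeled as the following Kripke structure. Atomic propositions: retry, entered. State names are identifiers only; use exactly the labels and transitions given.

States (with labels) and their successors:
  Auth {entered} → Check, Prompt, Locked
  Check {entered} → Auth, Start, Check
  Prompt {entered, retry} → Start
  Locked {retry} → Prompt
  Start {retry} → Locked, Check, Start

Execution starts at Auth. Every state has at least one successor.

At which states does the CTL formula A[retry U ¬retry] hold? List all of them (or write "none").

{Auth, Check}

States satisfying retry: {Prompt, Locked, Start}.
States satisfying ¬retry: {Auth, Check}.
States satisfying A[retry U ¬retry]: {Auth, Check}.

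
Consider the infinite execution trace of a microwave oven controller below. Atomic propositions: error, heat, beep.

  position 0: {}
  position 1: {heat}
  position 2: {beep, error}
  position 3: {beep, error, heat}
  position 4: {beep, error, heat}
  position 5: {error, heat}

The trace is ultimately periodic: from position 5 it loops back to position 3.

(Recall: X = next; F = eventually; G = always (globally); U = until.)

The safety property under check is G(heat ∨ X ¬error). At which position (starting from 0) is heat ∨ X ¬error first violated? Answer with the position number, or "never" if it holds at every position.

Check heat ∨ X ¬error at each position in order: 0 ✓, 1 ✓.
At position 2 the labels are {beep, error} and the next position 3 has {beep, error, heat}, so heat ∨ X ¬error is false there. This is the first violation.

2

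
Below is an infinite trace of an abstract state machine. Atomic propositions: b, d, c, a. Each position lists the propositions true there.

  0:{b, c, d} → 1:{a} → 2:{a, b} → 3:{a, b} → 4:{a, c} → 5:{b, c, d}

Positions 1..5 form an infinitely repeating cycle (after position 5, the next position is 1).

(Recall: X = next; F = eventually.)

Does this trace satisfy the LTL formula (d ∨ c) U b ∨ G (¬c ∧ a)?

Holds

Walking from position 0: b first holds at position 0, and d ∨ c holds at every earlier position along the way, so (d ∨ c) U b holds.
¬c ∧ a must hold at every position from 0 onward. It fails at position 0, so G (¬c ∧ a) is false.
At position 0: (d ∨ c) U b is true; G (¬c ∧ a) is false; so (d ∨ c) U b ∨ G (¬c ∧ a) is true.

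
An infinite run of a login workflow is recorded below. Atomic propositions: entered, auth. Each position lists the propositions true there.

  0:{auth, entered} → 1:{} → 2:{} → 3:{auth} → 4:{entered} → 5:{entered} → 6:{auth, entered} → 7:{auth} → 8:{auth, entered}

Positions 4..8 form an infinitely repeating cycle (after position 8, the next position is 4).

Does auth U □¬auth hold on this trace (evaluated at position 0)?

Walking from position 0: at position 1, □¬auth has not yet held and auth fails, so auth U □¬auth is false.

Does not hold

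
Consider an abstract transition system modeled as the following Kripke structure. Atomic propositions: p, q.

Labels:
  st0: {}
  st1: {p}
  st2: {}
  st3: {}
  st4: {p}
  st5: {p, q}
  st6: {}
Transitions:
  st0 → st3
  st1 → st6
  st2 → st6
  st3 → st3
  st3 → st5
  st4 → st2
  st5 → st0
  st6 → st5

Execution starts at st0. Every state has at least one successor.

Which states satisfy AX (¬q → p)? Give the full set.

States satisfying ¬q → p: {st1, st4, st5}.
States satisfying AX (¬q → p): {st6}.

{st6}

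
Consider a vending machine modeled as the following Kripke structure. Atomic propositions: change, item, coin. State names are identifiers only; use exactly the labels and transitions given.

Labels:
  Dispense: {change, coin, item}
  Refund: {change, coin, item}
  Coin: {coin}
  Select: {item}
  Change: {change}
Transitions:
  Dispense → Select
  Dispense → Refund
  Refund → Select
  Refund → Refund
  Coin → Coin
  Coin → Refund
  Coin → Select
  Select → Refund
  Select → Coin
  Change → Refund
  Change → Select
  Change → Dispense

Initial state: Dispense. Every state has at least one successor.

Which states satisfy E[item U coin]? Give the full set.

States satisfying item: {Dispense, Refund, Select}.
States satisfying coin: {Dispense, Refund, Coin}.
States satisfying E[item U coin]: {Dispense, Refund, Coin, Select}.

{Dispense, Refund, Coin, Select}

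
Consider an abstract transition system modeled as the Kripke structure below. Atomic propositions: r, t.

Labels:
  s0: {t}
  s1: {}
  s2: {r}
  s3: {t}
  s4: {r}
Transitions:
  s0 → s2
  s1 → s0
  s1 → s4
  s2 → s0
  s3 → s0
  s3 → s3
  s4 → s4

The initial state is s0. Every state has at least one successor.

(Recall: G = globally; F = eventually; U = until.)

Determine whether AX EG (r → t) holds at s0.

No

States satisfying EG (r → t): {s3}.
States satisfying AX EG (r → t): ∅.
s0 ∉ Sat(AX EG (r → t)).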